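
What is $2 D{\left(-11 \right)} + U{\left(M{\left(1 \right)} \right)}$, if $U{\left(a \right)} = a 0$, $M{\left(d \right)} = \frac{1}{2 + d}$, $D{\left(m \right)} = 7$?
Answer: $14$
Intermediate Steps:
$U{\left(a \right)} = 0$
$2 D{\left(-11 \right)} + U{\left(M{\left(1 \right)} \right)} = 2 \cdot 7 + 0 = 14 + 0 = 14$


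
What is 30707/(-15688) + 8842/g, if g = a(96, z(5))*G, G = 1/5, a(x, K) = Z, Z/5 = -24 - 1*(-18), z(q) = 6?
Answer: -69448769/47064 ≈ -1475.6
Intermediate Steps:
Z = -30 (Z = 5*(-24 - 1*(-18)) = 5*(-24 + 18) = 5*(-6) = -30)
a(x, K) = -30
G = 1/5 (G = 1*(1/5) = 1/5 ≈ 0.20000)
g = -6 (g = -30*1/5 = -6)
30707/(-15688) + 8842/g = 30707/(-15688) + 8842/(-6) = 30707*(-1/15688) + 8842*(-1/6) = -30707/15688 - 4421/3 = -69448769/47064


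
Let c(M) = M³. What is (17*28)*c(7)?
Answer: 163268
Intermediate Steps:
(17*28)*c(7) = (17*28)*7³ = 476*343 = 163268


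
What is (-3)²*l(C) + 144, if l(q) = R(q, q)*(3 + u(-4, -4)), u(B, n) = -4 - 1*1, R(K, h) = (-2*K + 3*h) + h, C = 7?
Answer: -108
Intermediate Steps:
R(K, h) = -2*K + 4*h
u(B, n) = -5 (u(B, n) = -4 - 1 = -5)
l(q) = -4*q (l(q) = (-2*q + 4*q)*(3 - 5) = (2*q)*(-2) = -4*q)
(-3)²*l(C) + 144 = (-3)²*(-4*7) + 144 = 9*(-28) + 144 = -252 + 144 = -108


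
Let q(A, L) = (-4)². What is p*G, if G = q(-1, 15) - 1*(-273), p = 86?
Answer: 24854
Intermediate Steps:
q(A, L) = 16
G = 289 (G = 16 - 1*(-273) = 16 + 273 = 289)
p*G = 86*289 = 24854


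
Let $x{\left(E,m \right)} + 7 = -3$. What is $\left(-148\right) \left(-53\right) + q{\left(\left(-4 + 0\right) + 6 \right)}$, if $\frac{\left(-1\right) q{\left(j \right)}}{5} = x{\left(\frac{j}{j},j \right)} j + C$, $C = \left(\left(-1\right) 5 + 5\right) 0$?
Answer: $7944$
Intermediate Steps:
$x{\left(E,m \right)} = -10$ ($x{\left(E,m \right)} = -7 - 3 = -10$)
$C = 0$ ($C = \left(-5 + 5\right) 0 = 0 \cdot 0 = 0$)
$q{\left(j \right)} = 50 j$ ($q{\left(j \right)} = - 5 \left(- 10 j + 0\right) = - 5 \left(- 10 j\right) = 50 j$)
$\left(-148\right) \left(-53\right) + q{\left(\left(-4 + 0\right) + 6 \right)} = \left(-148\right) \left(-53\right) + 50 \left(\left(-4 + 0\right) + 6\right) = 7844 + 50 \left(-4 + 6\right) = 7844 + 50 \cdot 2 = 7844 + 100 = 7944$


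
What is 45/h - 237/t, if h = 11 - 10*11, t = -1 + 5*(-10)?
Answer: 784/187 ≈ 4.1925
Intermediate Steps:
t = -51 (t = -1 - 50 = -51)
h = -99 (h = 11 - 110 = -99)
45/h - 237/t = 45/(-99) - 237/(-51) = 45*(-1/99) - 237*(-1/51) = -5/11 + 79/17 = 784/187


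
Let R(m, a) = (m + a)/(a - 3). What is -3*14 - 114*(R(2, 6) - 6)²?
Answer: -3926/3 ≈ -1308.7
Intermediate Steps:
R(m, a) = (a + m)/(-3 + a)
-3*14 - 114*(R(2, 6) - 6)² = -3*14 - 114*((6 + 2)/(-3 + 6) - 6)² = -42 - 114*(8/3 - 6)² = -42 - 114*(-10/3)² = -42 - 114*100/9 = -42 - 3800/3 = -3926/3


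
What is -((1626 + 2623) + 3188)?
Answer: -7437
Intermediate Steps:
-((1626 + 2623) + 3188) = -(4249 + 3188) = -1*7437 = -7437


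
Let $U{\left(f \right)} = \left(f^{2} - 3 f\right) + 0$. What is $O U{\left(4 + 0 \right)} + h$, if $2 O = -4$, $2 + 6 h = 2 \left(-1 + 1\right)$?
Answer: $- \frac{25}{3} \approx -8.3333$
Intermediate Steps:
$h = - \frac{1}{3}$ ($h = - \frac{1}{3} + \frac{2 \left(-1 + 1\right)}{6} = - \frac{1}{3} + \frac{2 \cdot 0}{6} = - \frac{1}{3} + \frac{1}{6} \cdot 0 = - \frac{1}{3} + 0 = - \frac{1}{3} \approx -0.33333$)
$U{\left(f \right)} = f^{2} - 3 f$
$O = -2$ ($O = \frac{1}{2} \left(-4\right) = -2$)
$O U{\left(4 + 0 \right)} + h = - 2 \left(4 + 0\right) \left(-3 + \left(4 + 0\right)\right) - \frac{1}{3} = - 2 \cdot 4 \left(-3 + 4\right) - \frac{1}{3} = - 2 \cdot 4 \cdot 1 - \frac{1}{3} = \left(-2\right) 4 - \frac{1}{3} = -8 - \frac{1}{3} = - \frac{25}{3}$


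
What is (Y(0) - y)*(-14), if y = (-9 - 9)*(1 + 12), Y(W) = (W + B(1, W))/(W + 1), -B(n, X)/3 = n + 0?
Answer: -3234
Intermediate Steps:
B(n, X) = -3*n (B(n, X) = -3*(n + 0) = -3*n)
Y(W) = (-3 + W)/(1 + W) (Y(W) = (W - 3*1)/(W + 1) = (W - 3)/(1 + W) = (-3 + W)/(1 + W))
y = -234 (y = -18*13 = -234)
(Y(0) - y)*(-14) = ((-3 + 0)/(1 + 0) - 1*(-234))*(-14) = (-3/1 + 234)*(-14) = (1*(-3) + 234)*(-14) = (-3 + 234)*(-14) = 231*(-14) = -3234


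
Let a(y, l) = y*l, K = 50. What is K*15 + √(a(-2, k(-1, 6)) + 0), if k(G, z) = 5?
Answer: 750 + I*√10 ≈ 750.0 + 3.1623*I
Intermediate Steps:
a(y, l) = l*y
K*15 + √(a(-2, k(-1, 6)) + 0) = 50*15 + √(5*(-2) + 0) = 750 + √(-10 + 0) = 750 + √(-10) = 750 + I*√10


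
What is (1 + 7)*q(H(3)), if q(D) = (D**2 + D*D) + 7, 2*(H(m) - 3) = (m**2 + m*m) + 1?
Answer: 2556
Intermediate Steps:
H(m) = 7/2 + m**2 (H(m) = 3 + ((m**2 + m*m) + 1)/2 = 3 + ((m**2 + m**2) + 1)/2 = 3 + (2*m**2 + 1)/2 = 3 + (1 + 2*m**2)/2 = 3 + (1/2 + m**2) = 7/2 + m**2)
q(D) = 7 + 2*D**2 (q(D) = (D**2 + D**2) + 7 = 2*D**2 + 7 = 7 + 2*D**2)
(1 + 7)*q(H(3)) = (1 + 7)*(7 + 2*(7/2 + 3**2)**2) = 8*(7 + 2*(7/2 + 9)**2) = 8*(7 + 2*(25/2)**2) = 8*(7 + 2*(625/4)) = 8*(7 + 625/2) = 8*(639/2) = 2556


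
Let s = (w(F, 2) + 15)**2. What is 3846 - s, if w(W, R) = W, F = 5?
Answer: 3446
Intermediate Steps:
s = 400 (s = (5 + 15)**2 = 20**2 = 400)
3846 - s = 3846 - 1*400 = 3846 - 400 = 3446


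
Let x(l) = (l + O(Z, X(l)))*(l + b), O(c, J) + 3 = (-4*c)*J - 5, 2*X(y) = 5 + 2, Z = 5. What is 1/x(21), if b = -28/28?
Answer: -1/1140 ≈ -0.00087719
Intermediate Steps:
X(y) = 7/2 (X(y) = (5 + 2)/2 = (1/2)*7 = 7/2)
b = -1 (b = -28*1/28 = -1)
O(c, J) = -8 - 4*J*c (O(c, J) = -3 + ((-4*c)*J - 5) = -3 + (-4*J*c - 5) = -3 + (-5 - 4*J*c) = -8 - 4*J*c)
x(l) = (-1 + l)*(-78 + l) (x(l) = (l + (-8 - 4*7/2*5))*(l - 1) = (l + (-8 - 70))*(-1 + l) = (l - 78)*(-1 + l) = (-78 + l)*(-1 + l) = (-1 + l)*(-78 + l))
1/x(21) = 1/(78 + 21**2 - 79*21) = 1/(78 + 441 - 1659) = 1/(-1140) = -1/1140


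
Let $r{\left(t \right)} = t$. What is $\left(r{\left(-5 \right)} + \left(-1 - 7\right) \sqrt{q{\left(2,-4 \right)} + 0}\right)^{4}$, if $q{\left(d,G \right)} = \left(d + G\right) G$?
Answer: $339569 + 171840 \sqrt{2} \approx 5.8259 \cdot 10^{5}$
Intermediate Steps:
$q{\left(d,G \right)} = G \left(G + d\right)$ ($q{\left(d,G \right)} = \left(G + d\right) G = G \left(G + d\right)$)
$\left(r{\left(-5 \right)} + \left(-1 - 7\right) \sqrt{q{\left(2,-4 \right)} + 0}\right)^{4} = \left(-5 + \left(-1 - 7\right) \sqrt{- 4 \left(-4 + 2\right) + 0}\right)^{4} = \left(-5 + \left(-1 - 7\right) \sqrt{\left(-4\right) \left(-2\right) + 0}\right)^{4} = \left(-5 + \left(-1 - 7\right) \sqrt{8 + 0}\right)^{4} = \left(-5 - 8 \sqrt{8}\right)^{4} = \left(-5 - 8 \cdot 2 \sqrt{2}\right)^{4} = \left(-5 - 16 \sqrt{2}\right)^{4}$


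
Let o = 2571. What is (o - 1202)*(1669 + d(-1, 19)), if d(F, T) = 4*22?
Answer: 2405333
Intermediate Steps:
d(F, T) = 88
(o - 1202)*(1669 + d(-1, 19)) = (2571 - 1202)*(1669 + 88) = 1369*1757 = 2405333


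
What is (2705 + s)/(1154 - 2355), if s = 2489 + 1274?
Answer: -6468/1201 ≈ -5.3855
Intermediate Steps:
s = 3763
(2705 + s)/(1154 - 2355) = (2705 + 3763)/(1154 - 2355) = 6468/(-1201) = 6468*(-1/1201) = -6468/1201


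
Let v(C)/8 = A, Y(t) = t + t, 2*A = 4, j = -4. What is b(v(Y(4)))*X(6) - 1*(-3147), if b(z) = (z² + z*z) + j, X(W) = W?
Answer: 6195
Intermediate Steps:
A = 2 (A = (½)*4 = 2)
Y(t) = 2*t
v(C) = 16 (v(C) = 8*2 = 16)
b(z) = -4 + 2*z² (b(z) = (z² + z*z) - 4 = (z² + z²) - 4 = 2*z² - 4 = -4 + 2*z²)
b(v(Y(4)))*X(6) - 1*(-3147) = (-4 + 2*16²)*6 - 1*(-3147) = (-4 + 2*256)*6 + 3147 = (-4 + 512)*6 + 3147 = 508*6 + 3147 = 3048 + 3147 = 6195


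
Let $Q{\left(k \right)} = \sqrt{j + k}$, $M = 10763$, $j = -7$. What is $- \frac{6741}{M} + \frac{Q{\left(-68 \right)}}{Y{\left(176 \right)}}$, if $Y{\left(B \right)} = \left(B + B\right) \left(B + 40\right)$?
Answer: $- \frac{6741}{10763} + \frac{5 i \sqrt{3}}{76032} \approx -0.62631 + 0.0001139 i$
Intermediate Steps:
$Y{\left(B \right)} = 2 B \left(40 + B\right)$
$Q{\left(k \right)} = \sqrt{-7 + k}$
$- \frac{6741}{M} + \frac{Q{\left(-68 \right)}}{Y{\left(176 \right)}} = - \frac{6741}{10763} + \frac{\sqrt{-7 - 68}}{2 \cdot 176 \left(40 + 176\right)} = \left(-6741\right) \frac{1}{10763} + \frac{\sqrt{-75}}{2 \cdot 176 \cdot 216} = - \frac{6741}{10763} + \frac{5 i \sqrt{3}}{76032}$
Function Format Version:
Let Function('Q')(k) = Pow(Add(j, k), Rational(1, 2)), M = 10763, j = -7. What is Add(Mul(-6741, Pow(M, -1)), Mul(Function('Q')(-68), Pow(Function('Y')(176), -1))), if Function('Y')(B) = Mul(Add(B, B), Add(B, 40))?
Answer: Add(Rational(-6741, 10763), Mul(Rational(5, 76032), I, Pow(3, Rational(1, 2)))) ≈ Add(-0.62631, Mul(0.00011390, I))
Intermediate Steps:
Function('Y')(B) = Mul(2, B, Add(40, B)) (Function('Y')(B) = Mul(Mul(2, B), Add(40, B)) = Mul(2, B, Add(40, B)))
Function('Q')(k) = Pow(Add(-7, k), Rational(1, 2))
Add(Mul(-6741, Pow(M, -1)), Mul(Function('Q')(-68), Pow(Function('Y')(176), -1))) = Add(Mul(-6741, Pow(10763, -1)), Mul(Pow(Add(-7, -68), Rational(1, 2)), Pow(Mul(2, 176, Add(40, 176)), -1))) = Add(Mul(-6741, Rational(1, 10763)), Mul(Pow(-75, Rational(1, 2)), Pow(Mul(2, 176, 216), -1))) = Add(Rational(-6741, 10763), Mul(Mul(5, I, Pow(3, Rational(1, 2))), Pow(76032, -1))) = Add(Rational(-6741, 10763), Mul(Mul(5, I, Pow(3, Rational(1, 2))), Rational(1, 76032))) = Add(Rational(-6741, 10763), Mul(Rational(5, 76032), I, Pow(3, Rational(1, 2))))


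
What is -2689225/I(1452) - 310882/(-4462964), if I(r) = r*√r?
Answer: 14131/202862 - 22225*√3/792 ≈ -48.535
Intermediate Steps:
I(r) = r^(3/2)
-2689225/I(1452) - 310882/(-4462964) = -2689225*√3/95832 - 310882/(-4462964) = -2689225*√3/95832 - 310882*(-1/4462964) = -22225*√3/792 + 14131/202862 = 14131/202862 - 22225*√3/792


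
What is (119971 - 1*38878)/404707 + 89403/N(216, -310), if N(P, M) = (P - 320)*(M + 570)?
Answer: -33989265201/10943277280 ≈ -3.1059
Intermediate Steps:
N(P, M) = (-320 + P)*(570 + M)
(119971 - 1*38878)/404707 + 89403/N(216, -310) = (119971 - 1*38878)/404707 + 89403/(-182400 - 320*(-310) + 570*216 - 310*216) = (119971 - 38878)*(1/404707) + 89403/(-182400 + 99200 + 123120 - 66960) = 81093*(1/404707) + 89403/(-27040) = 81093/404707 + 89403*(-1/27040) = 81093/404707 - 89403/27040 = -33989265201/10943277280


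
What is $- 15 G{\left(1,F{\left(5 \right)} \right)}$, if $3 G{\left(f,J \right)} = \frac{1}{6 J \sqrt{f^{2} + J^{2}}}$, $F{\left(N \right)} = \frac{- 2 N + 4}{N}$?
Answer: $\frac{125 \sqrt{61}}{2196} \approx 0.44457$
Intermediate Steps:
$F{\left(N \right)} = \frac{4 - 2 N}{N}$
$G{\left(f,J \right)} = \frac{1}{18 J \sqrt{J^{2} + f^{2}}}$ ($G{\left(f,J \right)} = \frac{1}{3 \cdot 6 J \sqrt{f^{2} + J^{2}}} = \frac{1}{3 \cdot 6 J \sqrt{J^{2} + f^{2}}} = \frac{\frac{1}{6} \frac{1}{J} \frac{1}{\sqrt{J^{2} + f^{2}}}}{3} = \frac{1}{18 J \sqrt{J^{2} + f^{2}}}$)
$- 15 G{\left(1,F{\left(5 \right)} \right)} = - 15 \frac{1}{18 \left(-2 + \frac{4}{5}\right) \sqrt{\left(-2 + \frac{4}{5}\right)^{2} + 1^{2}}} = - 15 \frac{1}{18 \left(-2 + 4 \cdot \frac{1}{5}\right) \sqrt{\left(-2 + 4 \cdot \frac{1}{5}\right)^{2} + 1}} = - 15 \frac{1}{18 \left(-2 + \frac{4}{5}\right) \sqrt{\left(-2 + \frac{4}{5}\right)^{2} + 1}} = - 15 \frac{1}{18 \left(- \frac{6}{5}\right) \sqrt{\left(- \frac{6}{5}\right)^{2} + 1}} = - 15 \cdot \frac{1}{18} \left(- \frac{5}{6}\right) \frac{1}{\sqrt{\frac{36}{25} + 1}} = - 15 \cdot \frac{1}{18} \left(- \frac{5}{6}\right) \frac{1}{\sqrt{\frac{61}{25}}} = - 15 \cdot \frac{1}{18} \left(- \frac{5}{6}\right) \frac{5 \sqrt{61}}{61} = - 15 \left(- \frac{25 \sqrt{61}}{6588}\right) = \frac{125 \sqrt{61}}{2196}$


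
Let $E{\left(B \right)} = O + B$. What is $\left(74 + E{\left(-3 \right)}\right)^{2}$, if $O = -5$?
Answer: $4356$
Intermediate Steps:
$E{\left(B \right)} = -5 + B$
$\left(74 + E{\left(-3 \right)}\right)^{2} = \left(74 - 8\right)^{2} = 66^{2} = 4356$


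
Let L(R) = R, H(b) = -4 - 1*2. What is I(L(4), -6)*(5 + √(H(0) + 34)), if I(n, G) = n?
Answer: 20 + 8*√7 ≈ 41.166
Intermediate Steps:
H(b) = -6 (H(b) = -4 - 2 = -6)
I(L(4), -6)*(5 + √(H(0) + 34)) = 4*(5 + √(-6 + 34)) = 4*(5 + √28) = 4*(5 + 2*√7) = 20 + 8*√7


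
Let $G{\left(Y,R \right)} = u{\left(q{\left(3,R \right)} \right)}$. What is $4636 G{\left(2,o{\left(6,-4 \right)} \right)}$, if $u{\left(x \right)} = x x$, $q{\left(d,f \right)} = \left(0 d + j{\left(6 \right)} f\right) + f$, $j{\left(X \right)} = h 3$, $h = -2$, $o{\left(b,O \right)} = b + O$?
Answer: $463600$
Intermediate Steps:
$o{\left(b,O \right)} = O + b$
$j{\left(X \right)} = -6$ ($j{\left(X \right)} = \left(-2\right) 3 = -6$)
$q{\left(d,f \right)} = - 5 f$ ($q{\left(d,f \right)} = \left(0 d - 6 f\right) + f = \left(0 - 6 f\right) + f = - 6 f + f = - 5 f$)
$u{\left(x \right)} = x^{2}$
$G{\left(Y,R \right)} = 25 R^{2}$ ($G{\left(Y,R \right)} = \left(- 5 R\right)^{2} = 25 R^{2}$)
$4636 G{\left(2,o{\left(6,-4 \right)} \right)} = 4636 \cdot 25 \left(-4 + 6\right)^{2} = 4636 \cdot 25 \cdot 2^{2} = 4636 \cdot 25 \cdot 4 = 4636 \cdot 100 = 463600$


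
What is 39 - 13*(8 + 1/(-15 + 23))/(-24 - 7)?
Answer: 10517/248 ≈ 42.407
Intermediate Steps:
39 - 13*(8 + 1/(-15 + 23))/(-24 - 7) = 39 - 13*(8 + 1/8)/(-31) = 39 - 13*(8 + 1/8)*(-1)/31 = 39 - 845*(-1)/(8*31) = 39 - 13*(-65/248) = 39 + 845/248 = 10517/248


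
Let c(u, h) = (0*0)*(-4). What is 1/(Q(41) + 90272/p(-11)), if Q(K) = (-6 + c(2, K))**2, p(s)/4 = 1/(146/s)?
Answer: -11/3294532 ≈ -3.3389e-6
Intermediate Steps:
c(u, h) = 0 (c(u, h) = 0*(-4) = 0)
p(s) = 2*s/73 (p(s) = 4/((146/s)) = 4*(s/146) = 2*s/73)
Q(K) = 36 (Q(K) = (-6 + 0)**2 = (-6)**2 = 36)
1/(Q(41) + 90272/p(-11)) = 1/(36 + 90272/(((2/73)*(-11)))) = 1/(36 + 90272/(-22/73)) = 1/(36 + 90272*(-73/22)) = 1/(36 - 3294928/11) = 1/(-3294532/11) = -11/3294532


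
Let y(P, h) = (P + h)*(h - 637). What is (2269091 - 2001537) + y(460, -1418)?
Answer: 2236244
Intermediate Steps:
y(P, h) = (-637 + h)*(P + h) (y(P, h) = (P + h)*(-637 + h) = (-637 + h)*(P + h))
(2269091 - 2001537) + y(460, -1418) = (2269091 - 2001537) + ((-1418)² - 637*460 - 637*(-1418) + 460*(-1418)) = 267554 + (2010724 - 293020 + 903266 - 652280) = 267554 + 1968690 = 2236244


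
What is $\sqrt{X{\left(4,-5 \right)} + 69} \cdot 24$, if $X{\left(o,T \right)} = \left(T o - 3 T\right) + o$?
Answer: $48 \sqrt{17} \approx 197.91$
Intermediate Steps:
$X{\left(o,T \right)} = o - 3 T + T o$ ($X{\left(o,T \right)} = \left(- 3 T + T o\right) + o = o - 3 T + T o$)
$\sqrt{X{\left(4,-5 \right)} + 69} \cdot 24 = \sqrt{\left(4 - -15 - 20\right) + 69} \cdot 24 = \sqrt{\left(4 + 15 - 20\right) + 69} \cdot 24 = \sqrt{-1 + 69} \cdot 24 = \sqrt{68} \cdot 24 = 2 \sqrt{17} \cdot 24 = 48 \sqrt{17}$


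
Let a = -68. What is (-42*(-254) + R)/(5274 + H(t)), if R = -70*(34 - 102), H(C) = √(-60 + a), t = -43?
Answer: 20341818/6953801 - 30856*I*√2/6953801 ≈ 2.9253 - 0.0062753*I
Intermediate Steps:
H(C) = 8*I*√2 (H(C) = √(-60 - 68) = √(-128) = 8*I*√2)
R = 4760 (R = -70*(-68) = 4760)
(-42*(-254) + R)/(5274 + H(t)) = (-42*(-254) + 4760)/(5274 + 8*I*√2) = (10668 + 4760)/(5274 + 8*I*√2) = 15428/(5274 + 8*I*√2)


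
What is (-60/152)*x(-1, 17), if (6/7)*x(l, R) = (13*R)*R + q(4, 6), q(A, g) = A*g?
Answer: -6965/4 ≈ -1741.3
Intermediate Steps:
x(l, R) = 28 + 91*R²/6 (x(l, R) = 7*((13*R)*R + 4*6)/6 = 7*(13*R² + 24)/6 = 7*(24 + 13*R²)/6 = 28 + 91*R²/6)
(-60/152)*x(-1, 17) = (-60/152)*(28 + (91/6)*17²) = (-60*1/152)*(28 + (91/6)*289) = -15*(28 + 26299/6)/38 = -15/38*26467/6 = -6965/4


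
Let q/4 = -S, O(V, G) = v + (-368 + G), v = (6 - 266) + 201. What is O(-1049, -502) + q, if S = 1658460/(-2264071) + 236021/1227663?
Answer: -2576163899441861/2779516196073 ≈ -926.84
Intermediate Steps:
S = -1501661677489/2779516196073 (S = 1658460*(-1/2264071) + 236021*(1/1227663) = -1658460/2264071 + 236021/1227663 = -1501661677489/2779516196073 ≈ -0.54026)
v = -59 (v = -260 + 201 = -59)
O(V, G) = -427 + G (O(V, G) = -59 + (-368 + G) = -427 + G)
q = 6006646709956/2779516196073 (q = 4*(-1*(-1501661677489/2779516196073)) = 4*(1501661677489/2779516196073) = 6006646709956/2779516196073 ≈ 2.1610)
O(-1049, -502) + q = (-427 - 502) + 6006646709956/2779516196073 = -929 + 6006646709956/2779516196073 = -2576163899441861/2779516196073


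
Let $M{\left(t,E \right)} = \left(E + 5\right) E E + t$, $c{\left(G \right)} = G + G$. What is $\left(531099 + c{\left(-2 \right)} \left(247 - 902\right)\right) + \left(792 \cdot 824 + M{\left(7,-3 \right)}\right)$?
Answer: $1186352$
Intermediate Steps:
$c{\left(G \right)} = 2 G$
$M{\left(t,E \right)} = t + E^{2} \left(5 + E\right)$ ($M{\left(t,E \right)} = \left(5 + E\right) E E + t = E \left(5 + E\right) E + t = E^{2} \left(5 + E\right) + t = t + E^{2} \left(5 + E\right)$)
$\left(531099 + c{\left(-2 \right)} \left(247 - 902\right)\right) + \left(792 \cdot 824 + M{\left(7,-3 \right)}\right) = \left(531099 + 2 \left(-2\right) \left(247 - 902\right)\right) + \left(792 \cdot 824 + \left(7 + \left(-3\right)^{3} + 5 \left(-3\right)^{2}\right)\right) = \left(531099 - -2620\right) + \left(652608 + \left(7 - 27 + 5 \cdot 9\right)\right) = \left(531099 + 2620\right) + \left(652608 + \left(7 - 27 + 45\right)\right) = 533719 + \left(652608 + 25\right) = 533719 + 652633 = 1186352$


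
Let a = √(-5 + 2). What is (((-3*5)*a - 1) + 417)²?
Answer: 172381 - 12480*I*√3 ≈ 1.7238e+5 - 21616.0*I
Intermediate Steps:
a = I*√3 (a = √(-3) = I*√3 ≈ 1.732*I)
(((-3*5)*a - 1) + 417)² = (((-3*5)*(I*√3) - 1) + 417)² = ((-15*I*√3 - 1) + 417)² = ((-1 - 15*I*√3) + 417)² = (416 - 15*I*√3)²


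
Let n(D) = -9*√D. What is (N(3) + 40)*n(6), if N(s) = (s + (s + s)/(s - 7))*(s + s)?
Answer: -441*√6 ≈ -1080.2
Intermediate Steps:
N(s) = 2*s*(s + 2*s/(-7 + s)) (N(s) = (s + (2*s)/(-7 + s))*(2*s) = (s + 2*s/(-7 + s))*(2*s) = 2*s*(s + 2*s/(-7 + s)))
(N(3) + 40)*n(6) = (2*3²*(-5 + 3)/(-7 + 3) + 40)*(-9*√6) = (2*9*(-2)/(-4) + 40)*(-9*√6) = (2*9*(-¼)*(-2) + 40)*(-9*√6) = (9 + 40)*(-9*√6) = 49*(-9*√6) = -441*√6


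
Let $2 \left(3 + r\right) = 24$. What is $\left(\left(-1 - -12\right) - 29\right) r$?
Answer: $-162$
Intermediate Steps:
$r = 9$ ($r = -3 + \frac{1}{2} \cdot 24 = -3 + 12 = 9$)
$\left(\left(-1 - -12\right) - 29\right) r = \left(\left(-1 - -12\right) - 29\right) 9 = \left(\left(-1 + 12\right) - 29\right) 9 = \left(11 - 29\right) 9 = \left(-18\right) 9 = -162$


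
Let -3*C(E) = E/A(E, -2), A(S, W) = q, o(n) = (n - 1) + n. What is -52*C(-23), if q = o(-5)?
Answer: 1196/33 ≈ 36.242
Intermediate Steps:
o(n) = -1 + 2*n (o(n) = (-1 + n) + n = -1 + 2*n)
q = -11 (q = -1 + 2*(-5) = -1 - 10 = -11)
A(S, W) = -11
C(E) = E/33 (C(E) = -E/(3*(-11)) = -E*(-1)/(3*11) = -(-1)*E/33 = E/33)
-52*C(-23) = -52*(-23)/33 = -52*(-23/33) = 1196/33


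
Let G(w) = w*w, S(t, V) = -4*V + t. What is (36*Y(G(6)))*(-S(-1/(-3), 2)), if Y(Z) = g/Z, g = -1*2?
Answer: -46/3 ≈ -15.333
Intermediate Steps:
S(t, V) = t - 4*V
G(w) = w²
g = -2
Y(Z) = -2/Z
(36*Y(G(6)))*(-S(-1/(-3), 2)) = (36*(-2/(6²)))*(-(-1/(-3) - 4*2)) = (36*(-2/36))*(-(-1*(-⅓) - 8)) = (36*(-2*1/36))*(-(⅓ - 8)) = (36*(-1/18))*(-1*(-23/3)) = -2*23/3 = -46/3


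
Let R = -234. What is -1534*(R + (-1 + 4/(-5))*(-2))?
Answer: 1767168/5 ≈ 3.5343e+5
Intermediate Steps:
-1534*(R + (-1 + 4/(-5))*(-2)) = -1534*(-234 + (-1 + 4/(-5))*(-2)) = -1534*(-234 + (-1 + 4*(-⅕))*(-2)) = -1534*(-234 + (-1 - ⅘)*(-2)) = -1534*(-234 - 9/5*(-2)) = -1534*(-234 + 18/5) = -1534*(-1152)/5 = -26*(-67968/5) = 1767168/5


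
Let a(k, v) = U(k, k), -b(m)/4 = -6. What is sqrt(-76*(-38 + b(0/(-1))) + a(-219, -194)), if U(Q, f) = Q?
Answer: 13*sqrt(5) ≈ 29.069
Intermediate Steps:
b(m) = 24 (b(m) = -4*(-6) = 24)
a(k, v) = k
sqrt(-76*(-38 + b(0/(-1))) + a(-219, -194)) = sqrt(-76*(-38 + 24) - 219) = sqrt(-76*(-14) - 219) = sqrt(1064 - 219) = sqrt(845) = 13*sqrt(5)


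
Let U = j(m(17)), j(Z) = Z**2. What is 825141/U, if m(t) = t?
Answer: 825141/289 ≈ 2855.2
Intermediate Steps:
U = 289 (U = 17**2 = 289)
825141/U = 825141/289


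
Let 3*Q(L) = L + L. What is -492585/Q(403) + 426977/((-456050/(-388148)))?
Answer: 66452333160313/183788150 ≈ 3.6157e+5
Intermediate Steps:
Q(L) = 2*L/3 (Q(L) = (L + L)/3 = (2*L)/3 = 2*L/3)
-492585/Q(403) + 426977/((-456050/(-388148))) = -492585/((⅔)*403) + 426977/((-456050/(-388148))) = -492585/806/3 + 426977/((-456050*(-1/388148))) = -492585*3/806 + 426977/(228025/194074) = -1477755/806 + 426977*(194074/228025) = -1477755/806 + 82865134298/228025 = 66452333160313/183788150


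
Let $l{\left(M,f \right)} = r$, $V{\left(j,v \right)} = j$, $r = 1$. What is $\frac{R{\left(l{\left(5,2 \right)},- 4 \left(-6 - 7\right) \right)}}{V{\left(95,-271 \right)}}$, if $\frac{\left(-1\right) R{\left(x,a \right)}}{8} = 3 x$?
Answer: $- \frac{24}{95} \approx -0.25263$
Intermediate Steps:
$l{\left(M,f \right)} = 1$
$R{\left(x,a \right)} = - 24 x$ ($R{\left(x,a \right)} = - 8 \cdot 3 x = - 24 x$)
$\frac{R{\left(l{\left(5,2 \right)},- 4 \left(-6 - 7\right) \right)}}{V{\left(95,-271 \right)}} = \frac{\left(-24\right) 1}{95} = \left(-24\right) \frac{1}{95} = - \frac{24}{95}$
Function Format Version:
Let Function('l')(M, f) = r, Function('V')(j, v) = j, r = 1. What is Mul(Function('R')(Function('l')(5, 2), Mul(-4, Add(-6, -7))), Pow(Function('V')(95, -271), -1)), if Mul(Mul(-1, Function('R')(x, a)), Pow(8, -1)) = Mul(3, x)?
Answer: Rational(-24, 95) ≈ -0.25263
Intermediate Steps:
Function('l')(M, f) = 1
Function('R')(x, a) = Mul(-24, x) (Function('R')(x, a) = Mul(-8, Mul(3, x)) = Mul(-24, x))
Mul(Function('R')(Function('l')(5, 2), Mul(-4, Add(-6, -7))), Pow(Function('V')(95, -271), -1)) = Mul(Mul(-24, 1), Pow(95, -1)) = Mul(-24, Rational(1, 95)) = Rational(-24, 95)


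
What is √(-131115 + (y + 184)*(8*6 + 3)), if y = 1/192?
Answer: I*√7790767/8 ≈ 348.9*I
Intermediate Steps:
y = 1/192 ≈ 0.0052083
√(-131115 + (y + 184)*(8*6 + 3)) = √(-131115 + (1/192 + 184)*(8*6 + 3)) = √(-131115 + 35329*(48 + 3)/192) = √(-131115 + (35329/192)*51) = √(-131115 + 600593/64) = √(-7790767/64) = I*√7790767/8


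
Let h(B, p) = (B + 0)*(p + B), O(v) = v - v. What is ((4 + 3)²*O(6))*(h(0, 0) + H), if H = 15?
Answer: 0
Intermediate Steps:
O(v) = 0
h(B, p) = B*(B + p)
((4 + 3)²*O(6))*(h(0, 0) + H) = ((4 + 3)²*0)*(0*(0 + 0) + 15) = (7²*0)*(0*0 + 15) = (49*0)*(0 + 15) = 0*15 = 0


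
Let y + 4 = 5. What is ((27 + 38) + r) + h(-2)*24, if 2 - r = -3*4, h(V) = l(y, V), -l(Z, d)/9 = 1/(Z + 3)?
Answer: 25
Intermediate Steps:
y = 1 (y = -4 + 5 = 1)
l(Z, d) = -9/(3 + Z) (l(Z, d) = -9/(Z + 3) = -9/(3 + Z))
h(V) = -9/4 (h(V) = -9/(3 + 1) = -9/4)
r = 14 (r = 2 - (-3)*4 = 2 - 1*(-12) = 2 + 12 = 14)
((27 + 38) + r) + h(-2)*24 = ((27 + 38) + 14) - 9/4*24 = (65 + 14) - 54 = 79 - 54 = 25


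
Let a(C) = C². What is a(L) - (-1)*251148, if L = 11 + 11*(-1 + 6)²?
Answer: 332944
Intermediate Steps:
L = 286 (L = 11 + 11*5² = 11 + 11*25 = 11 + 275 = 286)
a(L) - (-1)*251148 = 286² - (-1)*251148 = 81796 - 1*(-251148) = 81796 + 251148 = 332944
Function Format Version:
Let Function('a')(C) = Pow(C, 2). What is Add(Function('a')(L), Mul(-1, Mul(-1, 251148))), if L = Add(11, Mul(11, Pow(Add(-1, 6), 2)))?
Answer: 332944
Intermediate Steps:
L = 286 (L = Add(11, Mul(11, Pow(5, 2))) = Add(11, Mul(11, 25)) = Add(11, 275) = 286)
Add(Function('a')(L), Mul(-1, Mul(-1, 251148))) = Add(Pow(286, 2), Mul(-1, Mul(-1, 251148))) = Add(81796, Mul(-1, -251148)) = Add(81796, 251148) = 332944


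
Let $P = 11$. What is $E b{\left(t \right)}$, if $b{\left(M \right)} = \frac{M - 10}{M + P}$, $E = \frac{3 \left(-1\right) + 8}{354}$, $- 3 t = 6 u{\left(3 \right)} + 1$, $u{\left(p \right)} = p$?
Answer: $- \frac{35}{708} \approx -0.049435$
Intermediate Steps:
$t = - \frac{19}{3}$ ($t = - \frac{6 \cdot 3 + 1}{3} = - \frac{18 + 1}{3} = \left(- \frac{1}{3}\right) 19 = - \frac{19}{3} \approx -6.3333$)
$E = \frac{5}{354}$ ($E = \left(-3 + 8\right) \frac{1}{354} = 5 \cdot \frac{1}{354} = \frac{5}{354} \approx 0.014124$)
$b{\left(M \right)} = \frac{-10 + M}{11 + M}$ ($b{\left(M \right)} = \frac{M - 10}{M + 11} = \frac{-10 + M}{11 + M}$)
$E b{\left(t \right)} = \frac{5 \frac{-10 - \frac{19}{3}}{11 - \frac{19}{3}}}{354} = \frac{5 \frac{1}{\frac{14}{3}} \left(- \frac{49}{3}\right)}{354} = \frac{5 \cdot \frac{3}{14} \left(- \frac{49}{3}\right)}{354} = \frac{5}{354} \left(- \frac{7}{2}\right) = - \frac{35}{708}$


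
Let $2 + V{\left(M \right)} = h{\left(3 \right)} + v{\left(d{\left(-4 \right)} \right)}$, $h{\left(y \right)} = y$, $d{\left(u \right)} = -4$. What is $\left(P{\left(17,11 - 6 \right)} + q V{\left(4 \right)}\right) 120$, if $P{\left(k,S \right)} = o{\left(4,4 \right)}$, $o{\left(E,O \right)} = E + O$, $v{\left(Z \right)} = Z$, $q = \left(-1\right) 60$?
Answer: $22560$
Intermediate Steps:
$q = -60$
$P{\left(k,S \right)} = 8$ ($P{\left(k,S \right)} = 4 + 4 = 8$)
$V{\left(M \right)} = -3$ ($V{\left(M \right)} = -2 + \left(3 - 4\right) = -2 - 1 = -3$)
$\left(P{\left(17,11 - 6 \right)} + q V{\left(4 \right)}\right) 120 = \left(8 - -180\right) 120 = \left(8 + 180\right) 120 = 188 \cdot 120 = 22560$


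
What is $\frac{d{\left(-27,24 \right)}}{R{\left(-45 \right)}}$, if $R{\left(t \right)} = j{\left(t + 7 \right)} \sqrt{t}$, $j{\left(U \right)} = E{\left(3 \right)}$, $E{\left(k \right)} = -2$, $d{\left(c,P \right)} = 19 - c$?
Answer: $\frac{23 i \sqrt{5}}{15} \approx 3.4286 i$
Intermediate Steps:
$j{\left(U \right)} = -2$
$R{\left(t \right)} = - 2 \sqrt{t}$
$\frac{d{\left(-27,24 \right)}}{R{\left(-45 \right)}} = \frac{19 - -27}{\left(-2\right) \sqrt{-45}} = \frac{19 + 27}{\left(-2\right) 3 i \sqrt{5}} = \frac{46}{\left(-6\right) i \sqrt{5}} = 46 \frac{i \sqrt{5}}{30} = \frac{23 i \sqrt{5}}{15}$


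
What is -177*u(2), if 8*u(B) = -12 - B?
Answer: 1239/4 ≈ 309.75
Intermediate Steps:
u(B) = -3/2 - B/8 (u(B) = (-12 - B)/8 = -3/2 - B/8)
-177*u(2) = -177*(-3/2 - ⅛*2) = -177*(-3/2 - ¼) = -177*(-7/4) = 1239/4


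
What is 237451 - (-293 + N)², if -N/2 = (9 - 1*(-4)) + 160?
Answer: -170870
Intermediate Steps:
N = -346 (N = -2*((9 - 1*(-4)) + 160) = -2*((9 + 4) + 160) = -2*(13 + 160) = -2*173 = -346)
237451 - (-293 + N)² = 237451 - (-293 - 346)² = 237451 - 1*(-639)² = 237451 - 1*408321 = 237451 - 408321 = -170870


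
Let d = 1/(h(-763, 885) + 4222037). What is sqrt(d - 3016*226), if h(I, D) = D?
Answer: I*sqrt(12155305989765320822)/4222922 ≈ 825.6*I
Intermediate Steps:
d = 1/4222922 (d = 1/(885 + 4222037) = 1/4222922 ≈ 2.3680e-7)
sqrt(d - 3016*226) = sqrt(1/4222922 - 3016*226) = sqrt(1/4222922 - 681616) = sqrt(-2878411201951/4222922) = I*sqrt(12155305989765320822)/4222922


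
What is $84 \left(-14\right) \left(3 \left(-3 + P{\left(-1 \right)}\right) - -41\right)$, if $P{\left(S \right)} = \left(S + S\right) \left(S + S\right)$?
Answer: $-51744$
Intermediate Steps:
$P{\left(S \right)} = 4 S^{2}$ ($P{\left(S \right)} = 2 S 2 S = 4 S^{2}$)
$84 \left(-14\right) \left(3 \left(-3 + P{\left(-1 \right)}\right) - -41\right) = 84 \left(-14\right) \left(3 \left(-3 + 4 \left(-1\right)^{2}\right) - -41\right) = - 1176 \left(3 \left(-3 + 4 \cdot 1\right) + 41\right) = - 1176 \left(3 \left(-3 + 4\right) + 41\right) = - 1176 \left(3 \cdot 1 + 41\right) = - 1176 \left(3 + 41\right) = \left(-1176\right) 44 = -51744$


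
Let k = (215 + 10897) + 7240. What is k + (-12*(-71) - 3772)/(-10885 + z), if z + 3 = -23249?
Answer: 626485144/34137 ≈ 18352.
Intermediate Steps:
z = -23252 (z = -3 - 23249 = -23252)
k = 18352 (k = 11112 + 7240 = 18352)
k + (-12*(-71) - 3772)/(-10885 + z) = 18352 + (-12*(-71) - 3772)/(-10885 - 23252) = 18352 + (852 - 3772)/(-34137) = 18352 - 2920*(-1/34137) = 18352 + 2920/34137 = 626485144/34137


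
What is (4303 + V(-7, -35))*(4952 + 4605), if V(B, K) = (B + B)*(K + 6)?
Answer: 45003913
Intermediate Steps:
V(B, K) = 2*B*(6 + K) (V(B, K) = (2*B)*(6 + K) = 2*B*(6 + K))
(4303 + V(-7, -35))*(4952 + 4605) = (4303 + 2*(-7)*(6 - 35))*(4952 + 4605) = (4303 + 2*(-7)*(-29))*9557 = (4303 + 406)*9557 = 4709*9557 = 45003913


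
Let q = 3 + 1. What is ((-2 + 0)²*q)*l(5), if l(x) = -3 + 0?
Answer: -48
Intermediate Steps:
q = 4
l(x) = -3
((-2 + 0)²*q)*l(5) = ((-2 + 0)²*4)*(-3) = ((-2)²*4)*(-3) = (4*4)*(-3) = 16*(-3) = -48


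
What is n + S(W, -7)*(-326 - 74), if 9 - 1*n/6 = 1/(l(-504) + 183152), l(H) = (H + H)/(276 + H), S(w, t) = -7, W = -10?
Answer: 4965919987/1739986 ≈ 2854.0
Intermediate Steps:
l(H) = 2*H/(276 + H) (l(H) = (2*H)/(276 + H) = 2*H/(276 + H))
n = 93959187/1739986 (n = 54 - 6/(2*(-504)/(276 - 504) + 183152) = 54 - 6/(2*(-504)/(-228) + 183152) = 54 - 6/(2*(-504)*(-1/228) + 183152) = 54 - 6/(84/19 + 183152) = 54 - 6/3479972/19 = 54 - 6*19/3479972 = 54 - 57/1739986 = 93959187/1739986 ≈ 54.000)
n + S(W, -7)*(-326 - 74) = 93959187/1739986 - 7*(-326 - 74) = 93959187/1739986 - 7*(-400) = 93959187/1739986 + 2800 = 4965919987/1739986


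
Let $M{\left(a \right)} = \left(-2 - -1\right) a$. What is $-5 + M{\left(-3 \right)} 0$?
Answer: $-5$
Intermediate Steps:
$M{\left(a \right)} = - a$ ($M{\left(a \right)} = \left(-2 + 1\right) a = - a$)
$-5 + M{\left(-3 \right)} 0 = -5 + \left(-1\right) \left(-3\right) 0 = -5 + 3 \cdot 0 = -5 + 0 = -5$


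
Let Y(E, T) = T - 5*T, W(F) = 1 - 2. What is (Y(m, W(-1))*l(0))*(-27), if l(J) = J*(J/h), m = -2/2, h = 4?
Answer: 0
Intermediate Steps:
W(F) = -1
m = -1 (m = -2*1/2 = -1)
l(J) = J**2/4 (l(J) = J*(J/4) = J**2/4)
Y(E, T) = -4*T (Y(E, T) = T - 5*T = -4*T)
(Y(m, W(-1))*l(0))*(-27) = ((-4*(-1))*((1/4)*0**2))*(-27) = (4*((1/4)*0))*(-27) = (4*0)*(-27) = 0*(-27) = 0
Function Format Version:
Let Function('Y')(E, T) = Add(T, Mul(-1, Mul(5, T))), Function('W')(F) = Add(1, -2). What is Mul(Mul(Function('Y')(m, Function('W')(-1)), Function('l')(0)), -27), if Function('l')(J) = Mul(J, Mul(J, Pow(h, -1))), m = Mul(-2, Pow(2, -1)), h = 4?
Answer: 0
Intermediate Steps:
Function('W')(F) = -1
m = -1 (m = Mul(-2, Rational(1, 2)) = -1)
Function('l')(J) = Mul(Rational(1, 4), Pow(J, 2)) (Function('l')(J) = Mul(J, Mul(J, Pow(4, -1))) = Mul(J, Mul(J, Rational(1, 4))) = Mul(J, Mul(Rational(1, 4), J)) = Mul(Rational(1, 4), Pow(J, 2)))
Function('Y')(E, T) = Mul(-4, T) (Function('Y')(E, T) = Add(T, Mul(-5, T)) = Mul(-4, T))
Mul(Mul(Function('Y')(m, Function('W')(-1)), Function('l')(0)), -27) = Mul(Mul(Mul(-4, -1), Mul(Rational(1, 4), Pow(0, 2))), -27) = Mul(Mul(4, Mul(Rational(1, 4), 0)), -27) = Mul(Mul(4, 0), -27) = Mul(0, -27) = 0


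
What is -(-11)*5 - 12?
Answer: 43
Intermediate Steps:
-(-11)*5 - 12 = -11*(-5) - 12 = 55 - 12 = 43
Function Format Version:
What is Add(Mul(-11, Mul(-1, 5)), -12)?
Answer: 43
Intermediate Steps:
Add(Mul(-11, Mul(-1, 5)), -12) = Add(Mul(-11, -5), -12) = Add(55, -12) = 43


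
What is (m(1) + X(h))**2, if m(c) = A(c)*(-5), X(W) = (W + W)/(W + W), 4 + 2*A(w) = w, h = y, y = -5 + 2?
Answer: 289/4 ≈ 72.250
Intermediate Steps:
y = -3
h = -3
A(w) = -2 + w/2
X(W) = 1 (X(W) = (2*W)/((2*W)) = (2*W)*(1/(2*W)) = 1)
m(c) = 10 - 5*c/2 (m(c) = (-2 + c/2)*(-5) = 10 - 5*c/2)
(m(1) + X(h))**2 = ((10 - 5/2*1) + 1)**2 = ((10 - 5/2) + 1)**2 = (15/2 + 1)**2 = (17/2)**2 = 289/4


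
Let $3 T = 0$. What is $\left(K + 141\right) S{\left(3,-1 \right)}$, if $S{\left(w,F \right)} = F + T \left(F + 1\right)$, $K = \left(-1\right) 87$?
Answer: $-54$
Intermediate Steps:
$T = 0$ ($T = \frac{1}{3} \cdot 0 = 0$)
$K = -87$
$S{\left(w,F \right)} = F$ ($S{\left(w,F \right)} = F + 0 \left(F + 1\right) = F + 0 \left(1 + F\right) = F + 0 = F$)
$\left(K + 141\right) S{\left(3,-1 \right)} = \left(-87 + 141\right) \left(-1\right) = 54 \left(-1\right) = -54$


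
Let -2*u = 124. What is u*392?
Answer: -24304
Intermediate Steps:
u = -62 (u = -½*124 = -62)
u*392 = -62*392 = -24304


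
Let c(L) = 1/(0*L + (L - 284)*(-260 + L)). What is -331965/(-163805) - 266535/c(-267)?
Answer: -2535558355415502/32761 ≈ -7.7396e+10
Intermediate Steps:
c(L) = 1/((-284 + L)*(-260 + L)) (c(L) = 1/(0 + (-284 + L)*(-260 + L)) = 1/((-284 + L)*(-260 + L)))
-331965/(-163805) - 266535/c(-267) = -331965/(-163805) - 266535/(1/(73840 + (-267)² - 544*(-267))) = -331965*(-1/163805) - 266535/(1/(73840 + 71289 + 145248)) = 66393/32761 - 266535/(1/290377) = 66393/32761 - 266535/1/290377 = 66393/32761 - 266535*290377 = 66393/32761 - 77395633695 = -2535558355415502/32761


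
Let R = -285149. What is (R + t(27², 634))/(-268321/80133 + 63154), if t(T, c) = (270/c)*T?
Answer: -7235514517794/1604163018037 ≈ -4.5105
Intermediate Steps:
t(T, c) = 270*T/c
(R + t(27², 634))/(-268321/80133 + 63154) = (-285149 + 270*27²/634)/(-268321/80133 + 63154) = (-285149 + 270*729*(1/634))/(-268321*1/80133 + 63154) = (-285149 + 98415/317)/(-268321/80133 + 63154) = -90293818/(317*5060451161/80133) = -90293818/317*80133/5060451161 = -7235514517794/1604163018037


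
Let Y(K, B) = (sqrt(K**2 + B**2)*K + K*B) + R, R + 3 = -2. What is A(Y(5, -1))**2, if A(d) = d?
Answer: 750 - 100*sqrt(26) ≈ 240.10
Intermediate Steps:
R = -5 (R = -3 - 2 = -5)
Y(K, B) = -5 + B*K + K*sqrt(B**2 + K**2) (Y(K, B) = (sqrt(K**2 + B**2)*K + K*B) - 5 = (sqrt(B**2 + K**2)*K + B*K) - 5 = (K*sqrt(B**2 + K**2) + B*K) - 5 = (B*K + K*sqrt(B**2 + K**2)) - 5 = -5 + B*K + K*sqrt(B**2 + K**2))
A(Y(5, -1))**2 = (-5 - 1*5 + 5*sqrt((-1)**2 + 5**2))**2 = (-5 - 5 + 5*sqrt(1 + 25))**2 = (-5 - 5 + 5*sqrt(26))**2 = (-10 + 5*sqrt(26))**2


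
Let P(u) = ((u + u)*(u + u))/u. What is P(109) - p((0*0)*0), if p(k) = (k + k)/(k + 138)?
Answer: 436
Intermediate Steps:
P(u) = 4*u (P(u) = ((2*u)*(2*u))/u = (4*u²)/u = 4*u)
p(k) = 2*k/(138 + k) (p(k) = (2*k)/(138 + k) = 2*k/(138 + k))
P(109) - p((0*0)*0) = 4*109 - 2*(0*0)*0/(138 + (0*0)*0) = 436 - 2*0*0/(138 + 0*0) = 436 - 2*0/(138 + 0) = 436 - 2*0/138 = 436 - 1*0 = 436 + 0 = 436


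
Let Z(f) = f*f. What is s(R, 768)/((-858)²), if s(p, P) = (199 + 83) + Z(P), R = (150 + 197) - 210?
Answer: 8941/11154 ≈ 0.80160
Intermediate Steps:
R = 137 (R = 347 - 210 = 137)
Z(f) = f²
s(p, P) = 282 + P² (s(p, P) = (199 + 83) + P² = 282 + P²)
s(R, 768)/((-858)²) = (282 + 768²)/((-858)²) = (282 + 589824)/736164 = 590106*(1/736164) = 8941/11154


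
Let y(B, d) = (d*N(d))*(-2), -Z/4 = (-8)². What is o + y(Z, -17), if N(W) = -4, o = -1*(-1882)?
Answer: 1746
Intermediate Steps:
o = 1882
Z = -256 (Z = -4*(-8)² = -4*64 = -256)
y(B, d) = 8*d (y(B, d) = (d*(-4))*(-2) = -4*d*(-2) = 8*d)
o + y(Z, -17) = 1882 + 8*(-17) = 1882 - 136 = 1746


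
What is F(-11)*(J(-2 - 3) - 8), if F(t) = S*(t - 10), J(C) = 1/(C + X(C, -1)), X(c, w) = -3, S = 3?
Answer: 4095/8 ≈ 511.88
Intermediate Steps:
J(C) = 1/(-3 + C) (J(C) = 1/(C - 3) = 1/(-3 + C))
F(t) = -30 + 3*t (F(t) = 3*(t - 10) = 3*(-10 + t) = -30 + 3*t)
F(-11)*(J(-2 - 3) - 8) = (-30 + 3*(-11))*(1/(-3 + (-2 - 3)) - 8) = (-30 - 33)*(1/(-3 - 5) - 8) = -63*(1/(-8) - 8) = -63*(-⅛ - 8) = -63*(-65/8) = 4095/8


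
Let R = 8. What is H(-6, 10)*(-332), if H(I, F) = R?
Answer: -2656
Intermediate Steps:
H(I, F) = 8
H(-6, 10)*(-332) = 8*(-332) = -2656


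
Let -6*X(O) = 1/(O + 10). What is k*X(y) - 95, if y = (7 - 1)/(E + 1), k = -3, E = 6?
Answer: -14433/152 ≈ -94.954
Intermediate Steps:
y = 6/7 (y = (7 - 1)/(6 + 1) = 6/7 ≈ 0.85714)
X(O) = -1/(6*(10 + O)) (X(O) = -1/(6*(O + 10)) = -1/(6*(10 + O)))
k*X(y) - 95 = -(-3)/(60 + 6*(6/7)) - 95 = -(-3)/(60 + 36/7) - 95 = -(-3)/456/7 - 95 = -(-3)*7/456 - 95 = -3*(-7/456) - 95 = 7/152 - 95 = -14433/152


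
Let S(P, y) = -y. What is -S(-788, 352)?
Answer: 352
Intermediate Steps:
-S(-788, 352) = -(-1)*352 = -1*(-352) = 352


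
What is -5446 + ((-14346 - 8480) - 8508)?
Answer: -36780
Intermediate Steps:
-5446 + ((-14346 - 8480) - 8508) = -5446 + (-22826 - 8508) = -5446 - 31334 = -36780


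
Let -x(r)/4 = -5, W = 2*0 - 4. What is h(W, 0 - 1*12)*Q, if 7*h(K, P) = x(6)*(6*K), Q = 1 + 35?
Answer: -17280/7 ≈ -2468.6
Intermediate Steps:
Q = 36
W = -4 (W = 0 - 4 = -4)
x(r) = 20 (x(r) = -4*(-5) = 20)
h(K, P) = 120*K/7 (h(K, P) = (20*(6*K))/7 = (120*K)/7 = 120*K/7)
h(W, 0 - 1*12)*Q = ((120/7)*(-4))*36 = -480/7*36 = -17280/7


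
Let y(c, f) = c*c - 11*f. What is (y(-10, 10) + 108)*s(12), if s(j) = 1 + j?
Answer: 1274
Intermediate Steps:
y(c, f) = c**2 - 11*f
(y(-10, 10) + 108)*s(12) = (((-10)**2 - 11*10) + 108)*(1 + 12) = ((100 - 110) + 108)*13 = (-10 + 108)*13 = 98*13 = 1274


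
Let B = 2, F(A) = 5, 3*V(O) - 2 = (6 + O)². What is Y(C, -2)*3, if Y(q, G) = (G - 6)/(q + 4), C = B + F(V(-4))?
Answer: -24/11 ≈ -2.1818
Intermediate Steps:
V(O) = ⅔ + (6 + O)²/3
C = 7 (C = 2 + 5 = 7)
Y(q, G) = (-6 + G)/(4 + q)
Y(C, -2)*3 = ((-6 - 2)/(4 + 7))*3 = (-8/11)*3 = ((1/11)*(-8))*3 = -8/11*3 = -24/11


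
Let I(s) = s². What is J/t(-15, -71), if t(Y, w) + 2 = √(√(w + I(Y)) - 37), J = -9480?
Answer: 9480/(2 - I*√(37 - √154)) ≈ 663.16 + 1644.3*I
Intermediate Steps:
t(Y, w) = -2 + √(-37 + √(w + Y²)) (t(Y, w) = -2 + √(√(w + Y²) - 37) = -2 + √(-37 + √(w + Y²)))
J/t(-15, -71) = -9480/(-2 + √(-37 + √(-71 + (-15)²))) = -9480/(-2 + √(-37 + √(-71 + 225))) = -9480/(-2 + √(-37 + √154))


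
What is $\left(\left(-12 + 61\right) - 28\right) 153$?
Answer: $3213$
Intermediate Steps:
$\left(\left(-12 + 61\right) - 28\right) 153 = \left(49 - 28\right) 153 = 21 \cdot 153 = 3213$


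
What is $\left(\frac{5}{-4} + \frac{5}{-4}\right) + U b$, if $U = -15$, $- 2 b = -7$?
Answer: $-55$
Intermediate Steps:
$b = \frac{7}{2}$ ($b = \left(- \frac{1}{2}\right) \left(-7\right) = \frac{7}{2} \approx 3.5$)
$\left(\frac{5}{-4} + \frac{5}{-4}\right) + U b = \left(\frac{5}{-4} + \frac{5}{-4}\right) - \frac{105}{2} = \left(5 \left(- \frac{1}{4}\right) + 5 \left(- \frac{1}{4}\right)\right) - \frac{105}{2} = \left(- \frac{5}{4} - \frac{5}{4}\right) - \frac{105}{2} = - \frac{5}{2} - \frac{105}{2} = -55$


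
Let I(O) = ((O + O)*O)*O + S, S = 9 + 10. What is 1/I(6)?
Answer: 1/451 ≈ 0.0022173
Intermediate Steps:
S = 19
I(O) = 19 + 2*O**3 (I(O) = ((O + O)*O)*O + 19 = ((2*O)*O)*O + 19 = (2*O**2)*O + 19 = 2*O**3 + 19 = 19 + 2*O**3)
1/I(6) = 1/(19 + 2*6**3) = 1/(19 + 2*216) = 1/(19 + 432) = 1/451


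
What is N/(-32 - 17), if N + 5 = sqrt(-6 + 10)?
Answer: 3/49 ≈ 0.061224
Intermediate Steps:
N = -3 (N = -5 + sqrt(-6 + 10) = -5 + sqrt(4) = -5 + 2 = -3)
N/(-32 - 17) = -3/(-32 - 17) = -3/(-49) = -1/49*(-3) = 3/49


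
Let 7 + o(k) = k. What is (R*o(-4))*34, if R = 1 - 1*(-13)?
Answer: -5236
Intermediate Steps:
R = 14 (R = 1 + 13 = 14)
o(k) = -7 + k
(R*o(-4))*34 = (14*(-7 - 4))*34 = (14*(-11))*34 = -154*34 = -5236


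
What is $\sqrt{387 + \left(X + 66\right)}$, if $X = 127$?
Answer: $2 \sqrt{145} \approx 24.083$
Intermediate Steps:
$\sqrt{387 + \left(X + 66\right)} = \sqrt{387 + \left(127 + 66\right)} = \sqrt{387 + 193} = \sqrt{580} = 2 \sqrt{145}$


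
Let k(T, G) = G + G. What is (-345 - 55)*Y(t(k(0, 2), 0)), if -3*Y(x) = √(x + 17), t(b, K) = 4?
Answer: 400*√21/3 ≈ 611.01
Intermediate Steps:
k(T, G) = 2*G
Y(x) = -√(17 + x)/3 (Y(x) = -√(x + 17)/3 = -√(17 + x)/3)
(-345 - 55)*Y(t(k(0, 2), 0)) = (-345 - 55)*(-√(17 + 4)/3) = -(-400)*√21/3 = 400*√21/3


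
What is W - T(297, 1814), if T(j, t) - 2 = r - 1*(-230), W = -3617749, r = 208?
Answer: -3618189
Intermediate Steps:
T(j, t) = 440 (T(j, t) = 2 + (208 - 1*(-230)) = 2 + (208 + 230) = 2 + 438 = 440)
W - T(297, 1814) = -3617749 - 1*440 = -3617749 - 440 = -3618189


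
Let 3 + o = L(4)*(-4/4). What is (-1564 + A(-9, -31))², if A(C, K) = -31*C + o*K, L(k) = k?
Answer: 1140624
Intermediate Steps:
o = -7 (o = -3 + 4*(-4/4) = -3 + 4*(-4*¼) = -3 + 4*(-1) = -3 - 4 = -7)
A(C, K) = -31*C - 7*K
(-1564 + A(-9, -31))² = (-1564 + (-31*(-9) - 7*(-31)))² = (-1564 + (279 + 217))² = (-1564 + 496)² = (-1068)² = 1140624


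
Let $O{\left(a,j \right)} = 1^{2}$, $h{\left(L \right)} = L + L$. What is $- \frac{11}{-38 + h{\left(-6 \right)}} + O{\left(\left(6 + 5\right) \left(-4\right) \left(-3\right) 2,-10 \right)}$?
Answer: $\frac{61}{50} \approx 1.22$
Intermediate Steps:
$h{\left(L \right)} = 2 L$
$O{\left(a,j \right)} = 1$
$- \frac{11}{-38 + h{\left(-6 \right)}} + O{\left(\left(6 + 5\right) \left(-4\right) \left(-3\right) 2,-10 \right)} = - \frac{11}{-38 + 2 \left(-6\right)} + 1 = - \frac{11}{-38 - 12} + 1 = - \frac{11}{-50} + 1 = \left(-11\right) \left(- \frac{1}{50}\right) + 1 = \frac{11}{50} + 1 = \frac{61}{50}$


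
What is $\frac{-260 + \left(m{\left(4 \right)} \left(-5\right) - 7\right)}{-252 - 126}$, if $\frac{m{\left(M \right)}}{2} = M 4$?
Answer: $\frac{61}{54} \approx 1.1296$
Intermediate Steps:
$m{\left(M \right)} = 8 M$ ($m{\left(M \right)} = 2 M 4 = 2 \cdot 4 M = 8 M$)
$\frac{-260 + \left(m{\left(4 \right)} \left(-5\right) - 7\right)}{-252 - 126} = \frac{-260 + \left(8 \cdot 4 \left(-5\right) - 7\right)}{-252 - 126} = \frac{-260 + \left(32 \left(-5\right) - 7\right)}{-378} = \left(-260 - 167\right) \left(- \frac{1}{378}\right) = \left(-427\right) \left(- \frac{1}{378}\right) = \frac{61}{54}$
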